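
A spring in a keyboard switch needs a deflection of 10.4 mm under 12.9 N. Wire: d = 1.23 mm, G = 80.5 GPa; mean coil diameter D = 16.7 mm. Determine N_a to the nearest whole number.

Required rate k = F/δ = 12.9/10.4 = 1.2404 N/mm
N_a = Gd⁴/(8D³k) = (80.5×10³ × 1.23⁴)/(8 × 16.7³ × 1.2404)
    = 184254 / 46216.4 = 3.987 → 4 coils

4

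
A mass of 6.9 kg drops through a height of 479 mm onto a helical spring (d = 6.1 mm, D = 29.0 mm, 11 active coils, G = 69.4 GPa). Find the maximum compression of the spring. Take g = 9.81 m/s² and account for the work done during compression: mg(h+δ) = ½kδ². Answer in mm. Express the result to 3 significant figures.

39.6 mm

k = Gd⁴/(8D³N_a) = (69.4×10³)(6.1⁴)/(8·29.0³·11) = 44.772 N/mm
W = mg = 6.9 × 9.81 = 67.689 N
½kδ² − Wδ − Wh = 0 → δ = (W + √(W² + 2kWh))/k
δ = (67.689 + √(4581.8 + 2.90326e+06))/44.772 = (67.689 + 1705.2)/44.772 = 39.599 mm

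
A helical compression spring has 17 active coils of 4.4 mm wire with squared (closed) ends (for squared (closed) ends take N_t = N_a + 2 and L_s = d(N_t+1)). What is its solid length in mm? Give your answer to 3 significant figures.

88.0 mm

squared (closed) ends: N_t = N_a + 2 = 17 + 2 = 19
L_s = d·(N_t+1) = 4.4 × 20 = 88 mm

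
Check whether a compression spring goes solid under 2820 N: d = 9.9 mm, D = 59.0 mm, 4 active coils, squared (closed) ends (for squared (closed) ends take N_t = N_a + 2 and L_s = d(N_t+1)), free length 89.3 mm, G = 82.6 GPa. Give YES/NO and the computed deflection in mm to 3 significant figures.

k = Gd⁴/(8D³N_a) = (82.6×10³)(9.9⁴)/(8·59.0³·4) = 120.73 N/mm
N_t = 6; L_s = 9.9·7 = 69.3 mm; δ_solid = L₀ − L_s = 89.3 − 69.3 = 20 mm
δ = F/k = 2820/120.73 = 23.358 mm
δ ≥ δ_solid → spring goes solid

YES, δ = 23.4 mm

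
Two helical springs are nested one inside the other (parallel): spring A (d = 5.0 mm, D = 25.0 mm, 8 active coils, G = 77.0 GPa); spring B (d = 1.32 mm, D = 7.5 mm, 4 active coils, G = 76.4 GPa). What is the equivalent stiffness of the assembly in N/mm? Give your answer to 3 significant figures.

k_A = Gd⁴/(8D³N_a) = (77.0×10³)(5.0⁴)/(8·25.0³·8) = 48.125 N/mm
k_B = Gd⁴/(8D³N_a) = (76.4×10³)(1.32⁴)/(8·7.5³·4) = 17.181 N/mm
Parallel: k_eq = 48.125 + 17.181 = 65.306 N/mm

65.3 N/mm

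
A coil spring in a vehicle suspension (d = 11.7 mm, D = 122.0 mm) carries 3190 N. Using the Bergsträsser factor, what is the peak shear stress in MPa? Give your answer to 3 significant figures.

699 MPa

Spring index C = D/d = 122.0/11.7 = 10.4274
K_B = (4C+2)/(4C−3) = 43.709/38.709 = 1.1292
τ₀ = 8FD/(πd³) = 8·3190·122.0/(π·11.7³) = 3.11344e+06/5031.6 = 618.78 MPa
τ_max = K·τ₀ = 1.1292 × 618.78 = 698.7 MPa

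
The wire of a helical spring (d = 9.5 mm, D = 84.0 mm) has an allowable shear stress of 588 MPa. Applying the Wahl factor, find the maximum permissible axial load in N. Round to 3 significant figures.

C = D/d = 84.0/9.5 = 8.8421
K_W = (4C−1)/(4C−4) + 0.615/C = 34.368/31.368 + 0.0696 = 1.1652
τ_max = K·8FD/(πd³) → F_max = τ_allow·πd³/(8DK)
F_max = 588·π·9.5³/(8·84.0·1.1652) = 1.5838e+06/783.01 = 2022.7 N

2020 N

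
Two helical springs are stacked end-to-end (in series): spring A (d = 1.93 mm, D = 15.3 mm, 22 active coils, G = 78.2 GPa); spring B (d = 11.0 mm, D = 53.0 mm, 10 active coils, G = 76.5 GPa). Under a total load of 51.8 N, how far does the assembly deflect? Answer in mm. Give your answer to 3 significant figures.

k_A = Gd⁴/(8D³N_a) = (78.2×10³)(1.93⁴)/(8·15.3³·22) = 1.7213 N/mm
k_B = Gd⁴/(8D³N_a) = (76.5×10³)(11.0⁴)/(8·53.0³·10) = 94.04 N/mm
Series: 1/k_eq = 1/1.7213 + 1/94.04 = 0.5916; k_eq = 1.6903 N/mm
δ = F/k_eq = 51.8/1.6903 = 30.645 mm

30.6 mm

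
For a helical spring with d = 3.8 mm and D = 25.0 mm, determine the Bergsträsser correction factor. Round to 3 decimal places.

1.214

C = D/d = 25.0/3.8 = 6.5789
K_B = (4C+2)/(4C−3) = 28.316/23.316 = 1.2144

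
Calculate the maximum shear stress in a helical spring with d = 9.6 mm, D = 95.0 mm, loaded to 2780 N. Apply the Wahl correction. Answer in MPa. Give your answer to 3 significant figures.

Spring index C = D/d = 95.0/9.6 = 9.8958
K_W = (4C−1)/(4C−4) + 0.615/C = 38.583/35.583 + 0.0621 = 1.1465
τ₀ = 8FD/(πd³) = 8·2780·95.0/(π·9.6³) = 2.1128e+06/2779.5 = 760.14 MPa
τ_max = K·τ₀ = 1.1465 × 760.14 = 871.47 MPa

871 MPa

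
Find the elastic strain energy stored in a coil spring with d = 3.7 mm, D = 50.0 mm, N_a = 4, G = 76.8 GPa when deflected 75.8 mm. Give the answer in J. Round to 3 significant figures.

k = Gd⁴/(8D³N_a) = (76.8×10³)(3.7⁴)/(8·50.0³·4) = 3.5984 N/mm
U = ½kδ² = 0.5 × 3.5984 × 75.8² = 10338 N·mm = 10.338 J

10.3 J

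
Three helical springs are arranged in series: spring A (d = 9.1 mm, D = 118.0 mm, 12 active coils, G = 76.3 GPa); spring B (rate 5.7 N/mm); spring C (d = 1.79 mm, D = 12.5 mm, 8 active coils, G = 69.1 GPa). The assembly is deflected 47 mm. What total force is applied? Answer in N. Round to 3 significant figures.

72.0 N

k_A = Gd⁴/(8D³N_a) = (76.3×10³)(9.1⁴)/(8·118.0³·12) = 3.3172 N/mm
k_C = Gd⁴/(8D³N_a) = (69.1×10³)(1.79⁴)/(8·12.5³·8) = 5.6752 N/mm
Series: 1/k_eq = 1/3.3172 + 1/5.7 + 1/5.6752 = 0.6531; k_eq = 1.5312 N/mm
F = k_eq·δ = 1.5312·47 = 71.964 N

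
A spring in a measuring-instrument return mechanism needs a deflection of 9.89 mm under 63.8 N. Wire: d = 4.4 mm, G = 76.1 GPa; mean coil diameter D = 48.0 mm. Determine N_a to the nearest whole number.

5

Required rate k = F/δ = 63.8/9.89 = 6.451 N/mm
N_a = Gd⁴/(8D³k) = (76.1×10³ × 4.4⁴)/(8 × 48.0³ × 6.451)
    = 2.8523e+07 / 5.7074e+06 = 4.998 → 5 coils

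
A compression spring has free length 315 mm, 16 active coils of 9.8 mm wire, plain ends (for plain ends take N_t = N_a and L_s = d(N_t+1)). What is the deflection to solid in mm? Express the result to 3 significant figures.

148 mm

N_t = 16; L_s = 9.8·17 = 166.6 mm
δ_solid = L₀ − L_s = 315 − 166.6 = 148.4 mm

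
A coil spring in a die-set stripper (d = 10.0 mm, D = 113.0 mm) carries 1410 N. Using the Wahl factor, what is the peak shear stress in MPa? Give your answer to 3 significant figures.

457 MPa

Spring index C = D/d = 113.0/10.0 = 11.3000
K_W = (4C−1)/(4C−4) + 0.615/C = 44.200/41.200 + 0.0544 = 1.1272
τ₀ = 8FD/(πd³) = 8·1410·113.0/(π·10.0³) = 1.27464e+06/3141.6 = 405.73 MPa
τ_max = K·τ₀ = 1.1272 × 405.73 = 457.36 MPa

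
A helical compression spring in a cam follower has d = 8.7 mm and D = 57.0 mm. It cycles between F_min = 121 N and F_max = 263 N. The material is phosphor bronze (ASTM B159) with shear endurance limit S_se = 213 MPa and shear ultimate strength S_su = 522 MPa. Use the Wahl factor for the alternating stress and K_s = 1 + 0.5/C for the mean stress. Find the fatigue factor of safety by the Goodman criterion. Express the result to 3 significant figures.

C = D/d = 57.0/8.7 = 6.5517; K_W = (4C−1)/(4C−4)+0.615/C = 1.2290; K_s = 1+0.5/C = 1.0763
F_a = (F_max−F_min)/2 = 71 N; F_m = (F_max+F_min)/2 = 192 N
τ_a = K_W·8F_aD/(πd³) = 1.2290 × 15.65 = 19.233 MPa
τ_m = K_s·8F_mD/(πd³) = 1.0763 × 42.321 = 45.551 MPa
Goodman: 1/n_f = τ_a/S_se + τ_m/S_su = 19.233/213 + 45.551/522 = 0.09030 + 0.08726 = 0.17756
n_f = 1/0.17756 = 5.632

5.63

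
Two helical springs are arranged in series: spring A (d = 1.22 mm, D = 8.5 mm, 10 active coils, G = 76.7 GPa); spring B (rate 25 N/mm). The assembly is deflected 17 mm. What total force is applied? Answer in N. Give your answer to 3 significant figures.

k_A = Gd⁴/(8D³N_a) = (76.7×10³)(1.22⁴)/(8·8.5³·10) = 3.4585 N/mm
Series: 1/k_eq = 1/3.4585 + 1/25 = 0.32914; k_eq = 3.0382 N/mm
F = k_eq·δ = 3.0382·17 = 51.649 N

51.6 N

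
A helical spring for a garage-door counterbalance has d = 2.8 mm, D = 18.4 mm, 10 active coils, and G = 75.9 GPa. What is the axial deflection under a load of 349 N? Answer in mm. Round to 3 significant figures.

k = Gd⁴/(8D³N_a) = (75.9×10³)(2.8⁴)/(8·18.4³·10) = 9.3612 N/mm
δ = F/k = 349 / 9.3612 = 37.282 mm

37.3 mm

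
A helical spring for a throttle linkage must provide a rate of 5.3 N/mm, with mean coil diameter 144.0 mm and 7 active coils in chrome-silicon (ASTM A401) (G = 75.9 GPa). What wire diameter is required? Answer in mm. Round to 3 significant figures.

10.4 mm

d = (8D³N_a·k / G)^(1/4) = (8·144.0³·7·5.3 / (75.9×10³))^0.25
  = (11676)^0.25 = 10.3951 mm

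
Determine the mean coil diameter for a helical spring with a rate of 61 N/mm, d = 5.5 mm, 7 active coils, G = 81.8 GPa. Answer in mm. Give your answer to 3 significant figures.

D = (Gd⁴/(8N_a·k))^(1/3) = (81.8×10³·5.5⁴/(8·7·61))^(1/3)
  = (21912.2)^(1/3) = 27.9831 mm

28.0 mm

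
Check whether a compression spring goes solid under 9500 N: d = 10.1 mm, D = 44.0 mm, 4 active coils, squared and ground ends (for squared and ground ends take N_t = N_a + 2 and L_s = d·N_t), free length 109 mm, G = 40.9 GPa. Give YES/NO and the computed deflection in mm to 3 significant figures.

k = Gd⁴/(8D³N_a) = (40.9×10³)(10.1⁴)/(8·44.0³·4) = 156.14 N/mm
N_t = 6; L_s = 10.1·6 = 60.6 mm; δ_solid = L₀ − L_s = 109 − 60.6 = 48.4 mm
δ = F/k = 9500/156.14 = 60.845 mm
δ ≥ δ_solid → spring goes solid

YES, δ = 60.8 mm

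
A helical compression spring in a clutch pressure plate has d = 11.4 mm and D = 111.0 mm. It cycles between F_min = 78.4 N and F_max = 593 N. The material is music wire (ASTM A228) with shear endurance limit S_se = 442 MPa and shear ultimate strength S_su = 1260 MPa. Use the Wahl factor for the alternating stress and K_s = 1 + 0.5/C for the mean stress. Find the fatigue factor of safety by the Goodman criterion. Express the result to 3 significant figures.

C = D/d = 111.0/11.4 = 9.7368; K_W = (4C−1)/(4C−4)+0.615/C = 1.1490; K_s = 1+0.5/C = 1.0514
F_a = (F_max−F_min)/2 = 257.3 N; F_m = (F_max+F_min)/2 = 335.7 N
τ_a = K_W·8F_aD/(πd³) = 1.1490 × 49.089 = 56.404 MPa
τ_m = K_s·8F_mD/(πd³) = 1.0514 × 64.047 = 67.336 MPa
Goodman: 1/n_f = τ_a/S_se + τ_m/S_su = 56.404/442 + 67.336/1260 = 0.12761 + 0.05344 = 0.18105
n_f = 1/0.18105 = 5.523

5.52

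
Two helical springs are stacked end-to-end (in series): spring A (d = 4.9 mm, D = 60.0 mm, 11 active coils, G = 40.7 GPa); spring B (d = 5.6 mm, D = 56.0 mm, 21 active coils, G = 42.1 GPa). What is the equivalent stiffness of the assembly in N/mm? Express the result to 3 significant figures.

0.657 N/mm

k_A = Gd⁴/(8D³N_a) = (40.7×10³)(4.9⁴)/(8·60.0³·11) = 1.2344 N/mm
k_B = Gd⁴/(8D³N_a) = (42.1×10³)(5.6⁴)/(8·56.0³·21) = 1.4033 N/mm
Series: 1/k_eq = 1/1.2344 + 1/1.4033 = 1.5227; k_eq = 0.65672 N/mm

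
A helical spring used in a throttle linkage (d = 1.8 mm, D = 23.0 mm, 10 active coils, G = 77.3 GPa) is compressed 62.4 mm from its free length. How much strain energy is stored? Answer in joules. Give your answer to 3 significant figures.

1.62 J

k = Gd⁴/(8D³N_a) = (77.3×10³)(1.8⁴)/(8·23.0³·10) = 0.83367 N/mm
U = ½kδ² = 0.5 × 0.83367 × 62.4² = 1623.1 N·mm = 1.6231 J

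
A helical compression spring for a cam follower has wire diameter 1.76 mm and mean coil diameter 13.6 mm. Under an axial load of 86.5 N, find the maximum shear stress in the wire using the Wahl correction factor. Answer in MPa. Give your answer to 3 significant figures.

654 MPa

Spring index C = D/d = 13.6/1.76 = 7.7273
K_W = (4C−1)/(4C−4) + 0.615/C = 29.909/26.909 + 0.0796 = 1.1911
τ₀ = 8FD/(πd³) = 8·86.5·13.6/(π·1.76³) = 9411.2/17.127 = 549.49 MPa
τ_max = K·τ₀ = 1.1911 × 549.49 = 654.48 MPa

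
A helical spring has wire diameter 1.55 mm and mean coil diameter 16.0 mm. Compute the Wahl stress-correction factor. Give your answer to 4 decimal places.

1.1400

C = D/d = 16.0/1.55 = 10.3226
K_W = (4C−1)/(4C−4) + 0.615/C = 40.290/37.290 + 0.0596 = 1.1400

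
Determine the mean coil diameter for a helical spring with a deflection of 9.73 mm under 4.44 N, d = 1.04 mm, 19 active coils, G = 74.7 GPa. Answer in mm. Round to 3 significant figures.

Required rate k = F/δ = 4.44/9.73 = 0.45632 N/mm
D = (Gd⁴/(8N_a·k))^(1/3) = (74.7×10³·1.04⁴/(8·19·0.45632))^(1/3)
  = (1259.91)^(1/3) = 10.8006 mm

10.8 mm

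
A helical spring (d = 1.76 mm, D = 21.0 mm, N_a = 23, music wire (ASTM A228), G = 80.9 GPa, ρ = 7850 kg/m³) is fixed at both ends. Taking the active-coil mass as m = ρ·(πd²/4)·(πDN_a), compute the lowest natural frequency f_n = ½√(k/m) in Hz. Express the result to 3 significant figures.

62.7 Hz

k = Gd⁴/(8D³N_a) = (80.9×10³)(1.76⁴)/(8·21.0³·23) = 0.45554 N/mm = 455.54 N/m
Wire length L = πDN_a = π·21.0·23 = 1517.4 mm
m = ρ·(πd²/4)·L = 7850 × 2.4328×10⁻⁶ m² × 1.5174 m = 0.028979 kg
f_n = ½√(k/m) = 0.5·√(455.54/0.028979) = 0.5·√(15720) = 62.689 Hz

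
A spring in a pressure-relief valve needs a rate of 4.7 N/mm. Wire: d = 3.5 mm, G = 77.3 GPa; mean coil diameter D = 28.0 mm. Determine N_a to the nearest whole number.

14

N_a = Gd⁴/(8D³k) = (77.3×10³ × 3.5⁴)/(8 × 28.0³ × 4.7)
    = 1.15998e+07 / 825395 = 14.05 → 14 coils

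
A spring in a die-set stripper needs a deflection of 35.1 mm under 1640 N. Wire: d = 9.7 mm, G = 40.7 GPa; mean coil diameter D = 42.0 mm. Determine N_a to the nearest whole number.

13

Required rate k = F/δ = 1640/35.1 = 46.724 N/mm
N_a = Gd⁴/(8D³k) = (40.7×10³ × 9.7⁴)/(8 × 42.0³ × 46.724)
    = 3.60314e+08 / 2.76933e+07 = 13.01 → 13 coils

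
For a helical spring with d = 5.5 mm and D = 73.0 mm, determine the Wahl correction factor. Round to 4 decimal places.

1.1074

C = D/d = 73.0/5.5 = 13.2727
K_W = (4C−1)/(4C−4) + 0.615/C = 52.091/49.091 + 0.0463 = 1.1074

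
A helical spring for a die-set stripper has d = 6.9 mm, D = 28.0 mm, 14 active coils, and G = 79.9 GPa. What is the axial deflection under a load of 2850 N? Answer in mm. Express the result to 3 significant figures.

38.7 mm

k = Gd⁴/(8D³N_a) = (79.9×10³)(6.9⁴)/(8·28.0³·14) = 73.663 N/mm
δ = F/k = 2850 / 73.663 = 38.69 mm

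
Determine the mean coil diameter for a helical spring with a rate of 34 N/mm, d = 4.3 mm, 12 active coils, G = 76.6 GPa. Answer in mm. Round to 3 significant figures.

20.0 mm

D = (Gd⁴/(8N_a·k))^(1/3) = (76.6×10³·4.3⁴/(8·12·34))^(1/3)
  = (8023.29)^(1/3) = 20.0194 mm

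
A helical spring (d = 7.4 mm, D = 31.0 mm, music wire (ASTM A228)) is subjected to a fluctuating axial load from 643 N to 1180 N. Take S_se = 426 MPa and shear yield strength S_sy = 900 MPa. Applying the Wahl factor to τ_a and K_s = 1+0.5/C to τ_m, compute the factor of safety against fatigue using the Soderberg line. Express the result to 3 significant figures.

2.56

C = D/d = 31.0/7.4 = 4.1892; K_W = (4C−1)/(4C−4)+0.615/C = 1.3820; K_s = 1+0.5/C = 1.1194
F_a = (F_max−F_min)/2 = 268.5 N; F_m = (F_max+F_min)/2 = 911.5 N
τ_a = K_W·8F_aD/(πd³) = 1.3820 × 52.306 = 72.286 MPa
τ_m = K_s·8F_mD/(πd³) = 1.1194 × 177.57 = 198.76 MPa
Soderberg: 1/n_f = τ_a/S_se + τ_m/S_sy = 72.286/426 + 198.76/900 = 0.16968 + 0.22085 = 0.39053
n_f = 1/0.39053 = 2.561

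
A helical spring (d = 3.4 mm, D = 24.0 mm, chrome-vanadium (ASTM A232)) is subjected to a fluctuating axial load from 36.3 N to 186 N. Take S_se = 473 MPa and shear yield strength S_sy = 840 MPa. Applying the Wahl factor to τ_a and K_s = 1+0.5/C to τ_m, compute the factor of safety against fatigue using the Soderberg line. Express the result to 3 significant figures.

1.93

C = D/d = 24.0/3.4 = 7.0588; K_W = (4C−1)/(4C−4)+0.615/C = 1.2109; K_s = 1+0.5/C = 1.0708
F_a = (F_max−F_min)/2 = 74.85 N; F_m = (F_max+F_min)/2 = 111.15 N
τ_a = K_W·8F_aD/(πd³) = 1.2109 × 116.39 = 140.93 MPa
τ_m = K_s·8F_mD/(πd³) = 1.0708 × 172.83 = 185.07 MPa
Soderberg: 1/n_f = τ_a/S_se + τ_m/S_sy = 140.93/473 + 185.07/840 = 0.29796 + 0.22033 = 0.51829
n_f = 1/0.51829 = 1.929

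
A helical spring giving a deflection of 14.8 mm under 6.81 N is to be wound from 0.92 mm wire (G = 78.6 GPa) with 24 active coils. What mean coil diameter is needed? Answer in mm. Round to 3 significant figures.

8.61 mm

Required rate k = F/δ = 6.81/14.8 = 0.46014 N/mm
D = (Gd⁴/(8N_a·k))^(1/3) = (78.6×10³·0.92⁴/(8·24·0.46014))^(1/3)
  = (637.364)^(1/3) = 8.6059 mm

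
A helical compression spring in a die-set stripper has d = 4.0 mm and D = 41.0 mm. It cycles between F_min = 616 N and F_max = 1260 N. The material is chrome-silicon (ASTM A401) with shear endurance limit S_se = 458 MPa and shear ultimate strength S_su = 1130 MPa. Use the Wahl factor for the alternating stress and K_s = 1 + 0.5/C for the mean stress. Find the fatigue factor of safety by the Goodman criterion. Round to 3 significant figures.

C = D/d = 41.0/4.0 = 10.2500; K_W = (4C−1)/(4C−4)+0.615/C = 1.1411; K_s = 1+0.5/C = 1.0488
F_a = (F_max−F_min)/2 = 322 N; F_m = (F_max+F_min)/2 = 938 N
τ_a = K_W·8F_aD/(πd³) = 1.1411 × 525.29 = 599.4 MPa
τ_m = K_s·8F_mD/(πd³) = 1.0488 × 1530.2 = 1604.8 MPa
Goodman: 1/n_f = τ_a/S_se + τ_m/S_su = 599.4/458 + 1604.8/1130 = 1.30873 + 1.42021 = 2.7289
n_f = 1/2.7289 = 0.3664

0.366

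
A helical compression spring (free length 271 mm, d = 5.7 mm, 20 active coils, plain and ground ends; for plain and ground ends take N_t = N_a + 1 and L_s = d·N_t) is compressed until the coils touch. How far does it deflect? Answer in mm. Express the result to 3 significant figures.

N_t = 21; L_s = 5.7·21 = 119.7 mm
δ_solid = L₀ − L_s = 271 − 119.7 = 151.3 mm

151 mm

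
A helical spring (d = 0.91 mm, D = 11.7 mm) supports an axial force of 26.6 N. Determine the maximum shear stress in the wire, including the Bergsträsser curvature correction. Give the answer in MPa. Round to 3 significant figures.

Spring index C = D/d = 11.7/0.91 = 12.8571
K_B = (4C+2)/(4C−3) = 53.429/48.429 = 1.1032
τ₀ = 8FD/(πd³) = 8·26.6·11.7/(π·0.91³) = 2489.76/2.3674 = 1051.7 MPa
τ_max = K·τ₀ = 1.1032 × 1051.7 = 1160.3 MPa

1160 MPa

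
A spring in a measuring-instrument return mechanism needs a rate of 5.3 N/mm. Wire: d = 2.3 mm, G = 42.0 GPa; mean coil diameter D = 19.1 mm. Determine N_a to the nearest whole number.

N_a = Gd⁴/(8D³k) = (42.0×10³ × 2.3⁴)/(8 × 19.1³ × 5.3)
    = 1.17533e+06 / 295438 = 3.978 → 4 coils

4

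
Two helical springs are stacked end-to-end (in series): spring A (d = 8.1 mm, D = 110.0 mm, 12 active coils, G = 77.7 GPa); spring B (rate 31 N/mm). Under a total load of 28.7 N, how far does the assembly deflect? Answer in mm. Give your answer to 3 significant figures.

11.9 mm

k_A = Gd⁴/(8D³N_a) = (77.7×10³)(8.1⁴)/(8·110.0³·12) = 2.6177 N/mm
Series: 1/k_eq = 1/2.6177 + 1/31 = 0.41428; k_eq = 2.4138 N/mm
δ = F/k_eq = 28.7/2.4138 = 11.89 mm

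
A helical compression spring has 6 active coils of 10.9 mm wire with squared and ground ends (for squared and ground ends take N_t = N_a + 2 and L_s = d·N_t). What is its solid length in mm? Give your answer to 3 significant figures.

squared and ground ends: N_t = N_a + 2 = 6 + 2 = 8
L_s = d·N_t = 10.9 × 8 = 87.2 mm

87.2 mm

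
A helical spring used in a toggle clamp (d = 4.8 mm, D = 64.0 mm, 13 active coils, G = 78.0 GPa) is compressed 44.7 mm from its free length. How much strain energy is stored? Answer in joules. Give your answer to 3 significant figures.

k = Gd⁴/(8D³N_a) = (78.0×10³)(4.8⁴)/(8·64.0³·13) = 1.5187 N/mm
U = ½kδ² = 0.5 × 1.5187 × 44.7² = 1517.3 N·mm = 1.5173 J

1.52 J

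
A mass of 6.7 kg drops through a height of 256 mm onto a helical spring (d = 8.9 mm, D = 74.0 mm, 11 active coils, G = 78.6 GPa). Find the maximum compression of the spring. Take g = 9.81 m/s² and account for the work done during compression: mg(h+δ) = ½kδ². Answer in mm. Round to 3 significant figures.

k = Gd⁴/(8D³N_a) = (78.6×10³)(8.9⁴)/(8·74.0³·11) = 13.829 N/mm
W = mg = 6.7 × 9.81 = 65.727 N
½kδ² − Wδ − Wh = 0 → δ = (W + √(W² + 2kWh))/k
δ = (65.727 + √(4320 + 465392))/13.829 = (65.727 + 685.36)/13.829 = 54.31 mm

54.3 mm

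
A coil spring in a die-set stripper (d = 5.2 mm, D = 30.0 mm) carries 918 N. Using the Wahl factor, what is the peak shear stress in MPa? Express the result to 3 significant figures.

630 MPa

Spring index C = D/d = 30.0/5.2 = 5.7692
K_W = (4C−1)/(4C−4) + 0.615/C = 22.077/19.077 + 0.1066 = 1.2639
τ₀ = 8FD/(πd³) = 8·918·30.0/(π·5.2³) = 220320/441.73 = 498.76 MPa
τ_max = K·τ₀ = 1.2639 × 498.76 = 630.37 MPa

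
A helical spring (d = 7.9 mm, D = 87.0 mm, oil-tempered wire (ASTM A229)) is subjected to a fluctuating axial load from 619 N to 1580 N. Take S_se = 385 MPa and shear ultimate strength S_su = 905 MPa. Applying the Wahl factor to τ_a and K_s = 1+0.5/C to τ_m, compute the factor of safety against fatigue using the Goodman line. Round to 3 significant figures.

C = D/d = 87.0/7.9 = 11.0127; K_W = (4C−1)/(4C−4)+0.615/C = 1.1308; K_s = 1+0.5/C = 1.0454
F_a = (F_max−F_min)/2 = 480.5 N; F_m = (F_max+F_min)/2 = 1099.5 N
τ_a = K_W·8F_aD/(πd³) = 1.1308 × 215.91 = 244.14 MPa
τ_m = K_s·8F_mD/(πd³) = 1.0454 × 494.05 = 516.48 MPa
Goodman: 1/n_f = τ_a/S_se + τ_m/S_su = 244.14/385 + 516.48/905 = 0.63413 + 0.57070 = 1.2048
n_f = 1/1.2048 = 0.83

0.830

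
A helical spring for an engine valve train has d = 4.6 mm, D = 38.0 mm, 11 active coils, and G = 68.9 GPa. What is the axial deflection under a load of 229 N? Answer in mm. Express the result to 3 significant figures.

k = Gd⁴/(8D³N_a) = (68.9×10³)(4.6⁴)/(8·38.0³·11) = 6.3888 N/mm
δ = F/k = 229 / 6.3888 = 35.844 mm

35.8 mm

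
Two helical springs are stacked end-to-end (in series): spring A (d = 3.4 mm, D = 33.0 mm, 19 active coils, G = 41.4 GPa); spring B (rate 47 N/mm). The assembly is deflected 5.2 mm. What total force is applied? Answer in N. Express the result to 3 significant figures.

k_A = Gd⁴/(8D³N_a) = (41.4×10³)(3.4⁴)/(8·33.0³·19) = 1.0128 N/mm
Series: 1/k_eq = 1/1.0128 + 1/47 = 1.0086; k_eq = 0.99145 N/mm
F = k_eq·δ = 0.99145·5.2 = 5.1555 N

5.16 N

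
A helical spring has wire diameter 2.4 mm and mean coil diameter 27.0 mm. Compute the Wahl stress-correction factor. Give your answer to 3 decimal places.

C = D/d = 27.0/2.4 = 11.2500
K_W = (4C−1)/(4C−4) + 0.615/C = 44.000/41.000 + 0.0547 = 1.1278

1.128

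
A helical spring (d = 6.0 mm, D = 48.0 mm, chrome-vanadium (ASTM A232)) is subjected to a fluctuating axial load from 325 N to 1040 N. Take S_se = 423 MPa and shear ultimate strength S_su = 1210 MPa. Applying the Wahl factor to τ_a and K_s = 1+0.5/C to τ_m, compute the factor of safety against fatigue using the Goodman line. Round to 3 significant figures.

1.10

C = D/d = 48.0/6.0 = 8.0000; K_W = (4C−1)/(4C−4)+0.615/C = 1.1840; K_s = 1+0.5/C = 1.0625
F_a = (F_max−F_min)/2 = 357.5 N; F_m = (F_max+F_min)/2 = 682.5 N
τ_a = K_W·8F_aD/(πd³) = 1.1840 × 202.3 = 239.53 MPa
τ_m = K_s·8F_mD/(πd³) = 1.0625 × 386.22 = 410.35 MPa
Goodman: 1/n_f = τ_a/S_se + τ_m/S_su = 239.53/423 + 410.35/1210 = 0.56627 + 0.33914 = 0.9054
n_f = 1/0.9054 = 1.104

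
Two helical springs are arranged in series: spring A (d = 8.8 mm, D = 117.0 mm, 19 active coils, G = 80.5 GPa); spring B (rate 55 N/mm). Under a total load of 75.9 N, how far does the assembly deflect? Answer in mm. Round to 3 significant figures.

39.7 mm

k_A = Gd⁴/(8D³N_a) = (80.5×10³)(8.8⁴)/(8·117.0³·19) = 1.983 N/mm
Series: 1/k_eq = 1/1.983 + 1/55 = 0.52247; k_eq = 1.914 N/mm
δ = F/k_eq = 75.9/1.914 = 39.655 mm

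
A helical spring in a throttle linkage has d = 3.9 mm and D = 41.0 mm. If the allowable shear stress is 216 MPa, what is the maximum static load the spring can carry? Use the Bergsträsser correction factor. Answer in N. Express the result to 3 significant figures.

C = D/d = 41.0/3.9 = 10.5128
K_B = (4C+2)/(4C−3) = 44.051/39.051 = 1.1280
τ_max = K·8FD/(πd³) → F_max = τ_allow·πd³/(8DK)
F_max = 216·π·3.9³/(8·41.0·1.1280) = 40253/370 = 108.79 N

109 N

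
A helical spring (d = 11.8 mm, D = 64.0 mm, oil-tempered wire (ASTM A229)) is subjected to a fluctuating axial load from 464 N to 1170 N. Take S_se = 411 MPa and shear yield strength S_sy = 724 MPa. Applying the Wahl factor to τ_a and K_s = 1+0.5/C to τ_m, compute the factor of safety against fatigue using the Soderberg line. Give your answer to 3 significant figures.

C = D/d = 64.0/11.8 = 5.4237; K_W = (4C−1)/(4C−4)+0.615/C = 1.2829; K_s = 1+0.5/C = 1.0922
F_a = (F_max−F_min)/2 = 353 N; F_m = (F_max+F_min)/2 = 817 N
τ_a = K_W·8F_aD/(πd³) = 1.2829 × 35.015 = 44.921 MPa
τ_m = K_s·8F_mD/(πd³) = 1.0922 × 81.039 = 88.51 MPa
Soderberg: 1/n_f = τ_a/S_se + τ_m/S_sy = 44.921/411 + 88.51/724 = 0.10930 + 0.12225 = 0.23155
n_f = 1/0.23155 = 4.319

4.32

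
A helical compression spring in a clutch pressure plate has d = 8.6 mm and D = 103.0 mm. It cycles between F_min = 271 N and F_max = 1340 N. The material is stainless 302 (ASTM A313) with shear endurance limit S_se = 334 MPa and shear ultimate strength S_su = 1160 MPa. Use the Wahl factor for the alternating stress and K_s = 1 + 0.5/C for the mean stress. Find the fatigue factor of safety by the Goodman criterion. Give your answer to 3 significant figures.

0.964

C = D/d = 103.0/8.6 = 11.9767; K_W = (4C−1)/(4C−4)+0.615/C = 1.1197; K_s = 1+0.5/C = 1.0417
F_a = (F_max−F_min)/2 = 534.5 N; F_m = (F_max+F_min)/2 = 805.5 N
τ_a = K_W·8F_aD/(πd³) = 1.1197 × 220.41 = 246.79 MPa
τ_m = K_s·8F_mD/(πd³) = 1.0417 × 332.16 = 346.03 MPa
Goodman: 1/n_f = τ_a/S_se + τ_m/S_su = 246.79/334 + 346.03/1160 = 0.73888 + 0.29830 = 1.0372
n_f = 1/1.0372 = 0.9642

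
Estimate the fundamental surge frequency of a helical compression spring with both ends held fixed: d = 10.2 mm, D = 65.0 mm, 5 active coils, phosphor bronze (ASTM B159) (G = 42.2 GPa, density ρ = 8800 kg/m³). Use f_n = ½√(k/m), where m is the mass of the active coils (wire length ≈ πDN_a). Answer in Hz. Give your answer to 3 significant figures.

k = Gd⁴/(8D³N_a) = (42.2×10³)(10.2⁴)/(8·65.0³·5) = 41.583 N/mm = 41583 N/m
Wire length L = πDN_a = π·65.0·5 = 1021 mm
m = ρ·(πd²/4)·L = 8800 × 81.713×10⁻⁶ m² × 1.021 m = 0.73419 kg
f_n = ½√(k/m) = 0.5·√(41583/0.73419) = 0.5·√(56638) = 118.99 Hz

119 Hz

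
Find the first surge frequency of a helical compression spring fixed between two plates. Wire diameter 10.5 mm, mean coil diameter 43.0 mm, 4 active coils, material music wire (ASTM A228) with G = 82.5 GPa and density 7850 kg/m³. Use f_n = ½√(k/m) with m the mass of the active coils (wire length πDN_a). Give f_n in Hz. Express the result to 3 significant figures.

518 Hz

k = Gd⁴/(8D³N_a) = (82.5×10³)(10.5⁴)/(8·43.0³·4) = 394.14 N/mm = 3.9414e+05 N/m
Wire length L = πDN_a = π·43.0·4 = 540.35 mm
m = ρ·(πd²/4)·L = 7850 × 86.59×10⁻⁶ m² × 0.54035 m = 0.3673 kg
f_n = ½√(k/m) = 0.5·√(3.9414e+05/0.3673) = 0.5·√(1.0731e+06) = 517.95 Hz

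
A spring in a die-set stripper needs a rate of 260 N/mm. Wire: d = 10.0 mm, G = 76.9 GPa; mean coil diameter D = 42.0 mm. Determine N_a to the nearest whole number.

5

N_a = Gd⁴/(8D³k) = (76.9×10³ × 10.0⁴)/(8 × 42.0³ × 260)
    = 7.69e+08 / 1.54103e+08 = 4.99 → 5 coils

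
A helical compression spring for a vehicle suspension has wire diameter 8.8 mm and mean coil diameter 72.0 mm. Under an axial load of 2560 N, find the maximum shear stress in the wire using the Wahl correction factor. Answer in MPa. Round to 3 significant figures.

812 MPa

Spring index C = D/d = 72.0/8.8 = 8.1818
K_W = (4C−1)/(4C−4) + 0.615/C = 31.727/28.727 + 0.0752 = 1.1796
τ₀ = 8FD/(πd³) = 8·2560·72.0/(π·8.8³) = 1.47456e+06/2140.9 = 688.75 MPa
τ_max = K·τ₀ = 1.1796 × 688.75 = 812.45 MPa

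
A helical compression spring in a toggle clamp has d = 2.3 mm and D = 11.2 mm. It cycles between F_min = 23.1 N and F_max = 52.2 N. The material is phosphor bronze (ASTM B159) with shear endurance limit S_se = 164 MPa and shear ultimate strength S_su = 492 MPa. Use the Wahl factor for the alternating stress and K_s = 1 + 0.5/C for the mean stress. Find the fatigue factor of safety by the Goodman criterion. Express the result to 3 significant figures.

2.12

C = D/d = 11.2/2.3 = 4.8696; K_W = (4C−1)/(4C−4)+0.615/C = 1.3201; K_s = 1+0.5/C = 1.1027
F_a = (F_max−F_min)/2 = 14.55 N; F_m = (F_max+F_min)/2 = 37.65 N
τ_a = K_W·8F_aD/(πd³) = 1.3201 × 34.107 = 45.025 MPa
τ_m = K_s·8F_mD/(πd³) = 1.1027 × 88.255 = 97.317 MPa
Goodman: 1/n_f = τ_a/S_se + τ_m/S_su = 45.025/164 + 97.317/492 = 0.27454 + 0.19780 = 0.47234
n_f = 1/0.47234 = 2.117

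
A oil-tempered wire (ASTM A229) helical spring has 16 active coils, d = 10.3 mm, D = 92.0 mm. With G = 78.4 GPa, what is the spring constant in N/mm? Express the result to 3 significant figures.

k = Gd⁴/(8D³N_a) = (78.4×10³ × 10.3⁴) / (8 × 92.0³ × 16)
  = 8.82399e+08 / 9.96721e+07 = 8.853 N/mm

8.85 N/mm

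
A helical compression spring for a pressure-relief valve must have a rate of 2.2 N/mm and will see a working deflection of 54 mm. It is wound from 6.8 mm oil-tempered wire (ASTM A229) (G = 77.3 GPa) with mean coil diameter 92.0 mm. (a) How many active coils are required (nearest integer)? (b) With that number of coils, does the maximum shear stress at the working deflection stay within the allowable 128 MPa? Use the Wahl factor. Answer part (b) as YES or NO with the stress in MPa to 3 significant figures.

N_a = Gd⁴/(8D³k) = (77.3×10³)(6.8⁴)/(8·92.0³·2.2) = 12.06 → N_a = 12
Actual rate k = Gd⁴/(8D³·12) = 2.211 N/mm
Working load F = kδ = 2.211·54 = 119.39 N
C = 92.0/6.8 = 13.5294; K_W = (4C−1)/(4C−4)+0.615/C = 1.1053
τ_max = K_W·8FD/(πd³) = 1.1053·88.956 = 98.324 MPa
τ_max ≤ 128 MPa → acceptable

(a) 12 coils; (b) YES, τ_max = 98.3 MPa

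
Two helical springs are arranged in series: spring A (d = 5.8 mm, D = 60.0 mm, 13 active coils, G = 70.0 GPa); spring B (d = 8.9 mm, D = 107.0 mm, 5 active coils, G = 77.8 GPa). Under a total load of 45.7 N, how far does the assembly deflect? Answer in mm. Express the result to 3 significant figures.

17.5 mm

k_A = Gd⁴/(8D³N_a) = (70.0×10³)(5.8⁴)/(8·60.0³·13) = 3.5263 N/mm
k_B = Gd⁴/(8D³N_a) = (77.8×10³)(8.9⁴)/(8·107.0³·5) = 9.9616 N/mm
Series: 1/k_eq = 1/3.5263 + 1/9.9616 = 0.38397; k_eq = 2.6044 N/mm
δ = F/k_eq = 45.7/2.6044 = 17.547 mm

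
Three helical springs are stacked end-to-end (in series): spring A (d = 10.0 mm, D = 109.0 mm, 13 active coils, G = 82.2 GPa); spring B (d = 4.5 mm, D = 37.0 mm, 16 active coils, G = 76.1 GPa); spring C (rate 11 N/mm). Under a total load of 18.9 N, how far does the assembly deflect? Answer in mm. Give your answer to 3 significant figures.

8.74 mm

k_A = Gd⁴/(8D³N_a) = (82.2×10³)(10.0⁴)/(8·109.0³·13) = 6.1032 N/mm
k_B = Gd⁴/(8D³N_a) = (76.1×10³)(4.5⁴)/(8·37.0³·16) = 4.813 N/mm
Series: 1/k_eq = 1/6.1032 + 1/4.813 + 1/11 = 0.46253; k_eq = 2.162 N/mm
δ = F/k_eq = 18.9/2.162 = 8.7417 mm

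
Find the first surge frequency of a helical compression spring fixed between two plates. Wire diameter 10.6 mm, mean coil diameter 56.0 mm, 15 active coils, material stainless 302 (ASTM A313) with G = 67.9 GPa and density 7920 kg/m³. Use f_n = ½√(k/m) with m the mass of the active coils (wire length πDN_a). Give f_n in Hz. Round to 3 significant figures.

k = Gd⁴/(8D³N_a) = (67.9×10³)(10.6⁴)/(8·56.0³·15) = 40.677 N/mm = 40677 N/m
Wire length L = πDN_a = π·56.0·15 = 2638.9 mm
m = ρ·(πd²/4)·L = 7920 × 88.247×10⁻⁶ m² × 2.6389 m = 1.8444 kg
f_n = ½√(k/m) = 0.5·√(40677/1.8444) = 0.5·√(22054) = 74.253 Hz

74.3 Hz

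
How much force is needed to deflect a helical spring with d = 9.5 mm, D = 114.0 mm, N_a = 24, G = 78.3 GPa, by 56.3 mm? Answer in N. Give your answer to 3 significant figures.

126 N

k = Gd⁴/(8D³N_a) = (78.3×10³)(9.5⁴)/(8·114.0³·24) = 2.242 N/mm
F = k·δ = 2.242 × 56.3 = 126.23 N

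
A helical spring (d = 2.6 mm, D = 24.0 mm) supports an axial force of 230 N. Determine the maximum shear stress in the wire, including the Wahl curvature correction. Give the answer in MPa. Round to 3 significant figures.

Spring index C = D/d = 24.0/2.6 = 9.2308
K_W = (4C−1)/(4C−4) + 0.615/C = 35.923/32.923 + 0.0666 = 1.1577
τ₀ = 8FD/(πd³) = 8·230·24.0/(π·2.6³) = 44160/55.217 = 799.76 MPa
τ_max = K·τ₀ = 1.1577 × 799.76 = 925.92 MPa

926 MPa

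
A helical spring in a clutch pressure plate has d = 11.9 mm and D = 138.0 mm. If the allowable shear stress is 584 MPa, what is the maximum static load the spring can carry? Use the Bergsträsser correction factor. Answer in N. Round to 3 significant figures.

2510 N

C = D/d = 138.0/11.9 = 11.5966
K_B = (4C+2)/(4C−3) = 48.387/43.387 = 1.1152
τ_max = K·8FD/(πd³) → F_max = τ_allow·πd³/(8DK)
F_max = 584·π·11.9³/(8·138.0·1.1152) = 3.0917e+06/1231.2 = 2511.1 N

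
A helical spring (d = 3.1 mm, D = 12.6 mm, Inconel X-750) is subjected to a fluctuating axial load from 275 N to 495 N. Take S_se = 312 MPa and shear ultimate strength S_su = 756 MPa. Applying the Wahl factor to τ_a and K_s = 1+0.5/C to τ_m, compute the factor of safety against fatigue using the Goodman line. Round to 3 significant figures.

C = D/d = 12.6/3.1 = 4.0645; K_W = (4C−1)/(4C−4)+0.615/C = 1.3960; K_s = 1+0.5/C = 1.1230
F_a = (F_max−F_min)/2 = 110 N; F_m = (F_max+F_min)/2 = 385 N
τ_a = K_W·8F_aD/(πd³) = 1.3960 × 118.47 = 165.39 MPa
τ_m = K_s·8F_mD/(πd³) = 1.1230 × 414.65 = 465.66 MPa
Goodman: 1/n_f = τ_a/S_se + τ_m/S_su = 165.39/312 + 465.66/756 = 0.53011 + 0.61596 = 1.1461
n_f = 1/1.1461 = 0.8726

0.873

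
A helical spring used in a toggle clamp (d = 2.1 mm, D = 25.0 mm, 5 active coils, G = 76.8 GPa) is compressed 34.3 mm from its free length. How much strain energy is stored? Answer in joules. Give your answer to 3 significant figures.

k = Gd⁴/(8D³N_a) = (76.8×10³)(2.1⁴)/(8·25.0³·5) = 2.3898 N/mm
U = ½kδ² = 0.5 × 2.3898 × 34.3² = 1405.8 N·mm = 1.4058 J

1.41 J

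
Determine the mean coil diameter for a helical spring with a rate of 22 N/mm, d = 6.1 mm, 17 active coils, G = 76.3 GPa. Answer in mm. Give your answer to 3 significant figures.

D = (Gd⁴/(8N_a·k))^(1/3) = (76.3×10³·6.1⁴/(8·17·22))^(1/3)
  = (35308.7)^(1/3) = 32.8066 mm

32.8 mm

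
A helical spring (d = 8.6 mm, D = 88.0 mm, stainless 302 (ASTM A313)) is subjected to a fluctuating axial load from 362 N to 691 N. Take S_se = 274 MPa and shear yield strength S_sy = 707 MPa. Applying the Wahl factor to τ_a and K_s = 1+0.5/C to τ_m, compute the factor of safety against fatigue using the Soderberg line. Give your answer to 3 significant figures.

1.94

C = D/d = 88.0/8.6 = 10.2326; K_W = (4C−1)/(4C−4)+0.615/C = 1.1413; K_s = 1+0.5/C = 1.0489
F_a = (F_max−F_min)/2 = 164.5 N; F_m = (F_max+F_min)/2 = 526.5 N
τ_a = K_W·8F_aD/(πd³) = 1.1413 × 57.955 = 66.147 MPa
τ_m = K_s·8F_mD/(πd³) = 1.0489 × 185.49 = 194.56 MPa
Soderberg: 1/n_f = τ_a/S_se + τ_m/S_sy = 66.147/274 + 194.56/707 = 0.24141 + 0.27519 = 0.5166
n_f = 1/0.5166 = 1.936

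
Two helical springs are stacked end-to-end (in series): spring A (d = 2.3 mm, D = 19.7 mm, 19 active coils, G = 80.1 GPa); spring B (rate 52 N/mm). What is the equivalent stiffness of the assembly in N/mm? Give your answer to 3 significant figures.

k_A = Gd⁴/(8D³N_a) = (80.1×10³)(2.3⁴)/(8·19.7³·19) = 1.9289 N/mm
Series: 1/k_eq = 1/1.9289 + 1/52 = 0.53767; k_eq = 1.8599 N/mm

1.86 N/mm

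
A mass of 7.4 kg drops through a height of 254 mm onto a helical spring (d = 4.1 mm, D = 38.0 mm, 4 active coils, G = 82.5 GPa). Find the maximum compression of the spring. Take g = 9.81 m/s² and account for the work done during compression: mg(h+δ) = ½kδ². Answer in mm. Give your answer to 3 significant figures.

58.5 mm

k = Gd⁴/(8D³N_a) = (82.5×10³)(4.1⁴)/(8·38.0³·4) = 13.277 N/mm
W = mg = 7.4 × 9.81 = 72.594 N
½kδ² − Wδ − Wh = 0 → δ = (W + √(W² + 2kWh))/k
δ = (72.594 + √(5269.9 + 489613))/13.277 = (72.594 + 703.48)/13.277 = 58.454 mm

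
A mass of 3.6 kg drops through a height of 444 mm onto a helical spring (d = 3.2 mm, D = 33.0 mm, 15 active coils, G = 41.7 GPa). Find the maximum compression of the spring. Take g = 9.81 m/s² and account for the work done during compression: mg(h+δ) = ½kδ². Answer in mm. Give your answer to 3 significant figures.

k = Gd⁴/(8D³N_a) = (41.7×10³)(3.2⁴)/(8·33.0³·15) = 1.0139 N/mm
W = mg = 3.6 × 9.81 = 35.316 N
½kδ² − Wδ − Wh = 0 → δ = (W + √(W² + 2kWh))/k
δ = (35.316 + √(1247.2 + 31797.8))/1.0139 = (35.316 + 181.78)/1.0139 = 214.11 mm

214 mm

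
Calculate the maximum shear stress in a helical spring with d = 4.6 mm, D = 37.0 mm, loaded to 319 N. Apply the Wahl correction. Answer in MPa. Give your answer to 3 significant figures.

Spring index C = D/d = 37.0/4.6 = 8.0435
K_W = (4C−1)/(4C−4) + 0.615/C = 31.174/28.174 + 0.0765 = 1.1829
τ₀ = 8FD/(πd³) = 8·319·37.0/(π·4.6³) = 94424/305.79 = 308.79 MPa
τ_max = K·τ₀ = 1.1829 × 308.79 = 365.28 MPa

365 MPa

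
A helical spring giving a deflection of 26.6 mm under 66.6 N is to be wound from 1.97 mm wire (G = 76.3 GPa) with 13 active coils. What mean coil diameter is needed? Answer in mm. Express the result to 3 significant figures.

16.4 mm

Required rate k = F/δ = 66.6/26.6 = 2.5038 N/mm
D = (Gd⁴/(8N_a·k))^(1/3) = (76.3×10³·1.97⁴/(8·13·2.5038))^(1/3)
  = (4413.3)^(1/3) = 16.4029 mm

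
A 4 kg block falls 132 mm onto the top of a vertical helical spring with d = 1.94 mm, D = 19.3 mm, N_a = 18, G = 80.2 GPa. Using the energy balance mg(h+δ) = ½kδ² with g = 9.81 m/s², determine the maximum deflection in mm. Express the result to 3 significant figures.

k = Gd⁴/(8D³N_a) = (80.2×10³)(1.94⁴)/(8·19.3³·18) = 1.0974 N/mm
W = mg = 4 × 9.81 = 39.24 N
½kδ² − Wδ − Wh = 0 → δ = (W + √(W² + 2kWh))/k
δ = (39.24 + √(1539.8 + 11367.9))/1.0974 = (39.24 + 113.61)/1.0974 = 139.29 mm

139 mm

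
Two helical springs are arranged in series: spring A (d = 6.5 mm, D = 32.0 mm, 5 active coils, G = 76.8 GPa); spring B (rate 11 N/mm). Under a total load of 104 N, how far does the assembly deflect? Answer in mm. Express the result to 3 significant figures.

10.4 mm

k_A = Gd⁴/(8D³N_a) = (76.8×10³)(6.5⁴)/(8·32.0³·5) = 104.59 N/mm
Series: 1/k_eq = 1/104.59 + 1/11 = 0.10047; k_eq = 9.9532 N/mm
δ = F/k_eq = 104/9.9532 = 10.449 mm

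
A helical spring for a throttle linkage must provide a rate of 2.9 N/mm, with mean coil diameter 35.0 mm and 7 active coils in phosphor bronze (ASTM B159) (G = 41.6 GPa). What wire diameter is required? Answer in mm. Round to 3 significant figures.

3.60 mm

d = (8D³N_a·k / G)^(1/4) = (8·35.0³·7·2.9 / (41.6×10³))^0.25
  = (167.38)^0.25 = 3.5969 mm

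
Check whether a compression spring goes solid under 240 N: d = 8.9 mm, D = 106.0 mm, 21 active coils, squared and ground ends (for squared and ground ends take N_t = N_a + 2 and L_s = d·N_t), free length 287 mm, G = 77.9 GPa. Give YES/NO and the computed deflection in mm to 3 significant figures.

YES, δ = 98.3 mm

k = Gd⁴/(8D³N_a) = (77.9×10³)(8.9⁴)/(8·106.0³·21) = 2.4427 N/mm
N_t = 23; L_s = 8.9·23 = 204.7 mm; δ_solid = L₀ − L_s = 287 − 204.7 = 82.3 mm
δ = F/k = 240/2.4427 = 98.252 mm
δ ≥ δ_solid → spring goes solid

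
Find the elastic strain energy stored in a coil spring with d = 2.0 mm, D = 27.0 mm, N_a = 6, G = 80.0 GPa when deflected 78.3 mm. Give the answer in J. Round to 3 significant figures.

k = Gd⁴/(8D³N_a) = (80.0×10³)(2.0⁴)/(8·27.0³·6) = 1.3548 N/mm
U = ½kδ² = 0.5 × 1.3548 × 78.3² = 4153.1 N·mm = 4.1531 J

4.15 J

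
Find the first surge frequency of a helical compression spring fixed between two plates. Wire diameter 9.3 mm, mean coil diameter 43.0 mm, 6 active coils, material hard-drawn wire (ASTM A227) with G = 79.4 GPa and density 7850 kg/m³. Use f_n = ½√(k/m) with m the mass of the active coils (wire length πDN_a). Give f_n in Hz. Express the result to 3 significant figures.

300 Hz

k = Gd⁴/(8D³N_a) = (79.4×10³)(9.3⁴)/(8·43.0³·6) = 155.63 N/mm = 1.5563e+05 N/m
Wire length L = πDN_a = π·43.0·6 = 810.53 mm
m = ρ·(πd²/4)·L = 7850 × 67.929×10⁻⁶ m² × 0.81053 m = 0.43221 kg
f_n = ½√(k/m) = 0.5·√(1.5563e+05/0.43221) = 0.5·√(3.6009e+05) = 300.04 Hz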